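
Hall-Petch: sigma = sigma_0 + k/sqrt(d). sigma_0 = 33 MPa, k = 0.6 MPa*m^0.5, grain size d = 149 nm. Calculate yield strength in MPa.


d = 149 nm = 1.49e-07 m
sqrt(d) = 0.0003860052
Hall-Petch contribution = k / sqrt(d) = 0.6 / 0.0003860052 = 1554.4 MPa
sigma = sigma_0 + k/sqrt(d) = 33 + 1554.4 = 1587.4 MPa

1587.4


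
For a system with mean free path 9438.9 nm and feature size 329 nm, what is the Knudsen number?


Knudsen number Kn = lambda / L
Kn = 9438.9 / 329
Kn = 28.6897

28.6897


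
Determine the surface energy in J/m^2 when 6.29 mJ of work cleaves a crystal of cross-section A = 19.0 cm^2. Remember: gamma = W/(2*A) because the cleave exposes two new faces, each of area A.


Convert: A = 19.0 cm^2 = 0.0019 m^2, W = 6.29 mJ = 0.00629 J
Cleaving exposes two faces of area A, so total new surface = 2*A and gamma = W / (2*A)
gamma = 0.00629 / (2 * 0.0019)
gamma = 1.655 J/m^2

1.655


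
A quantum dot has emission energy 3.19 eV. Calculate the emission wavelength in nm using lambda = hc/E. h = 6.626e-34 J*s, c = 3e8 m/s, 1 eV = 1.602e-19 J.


Convert energy: E = 3.19 eV = 3.19 * 1.602e-19 = 5.11038e-19 J
lambda = h*c / E = 6.626e-34 * 3e8 / 5.11038e-19
lambda = 3.88973e-07 m = 389.0 nm

389.0


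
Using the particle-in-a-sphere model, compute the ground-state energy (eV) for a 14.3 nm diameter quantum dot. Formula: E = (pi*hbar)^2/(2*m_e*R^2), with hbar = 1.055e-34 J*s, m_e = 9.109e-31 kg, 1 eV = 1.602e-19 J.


Radius R = 14.3/2 = 7.15 nm = 7.15e-09 m
E = (pi * 1.055e-34)^2 / (2 * 9.109e-31 * (7.15e-09)^2)
E(J) = 1.17948e-21
E = E(J) / 1.602e-19 = 0.0074 eV

0.0074


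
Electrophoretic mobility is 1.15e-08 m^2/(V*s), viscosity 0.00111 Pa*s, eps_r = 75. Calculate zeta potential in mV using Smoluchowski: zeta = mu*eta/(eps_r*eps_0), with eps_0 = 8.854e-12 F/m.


Smoluchowski equation: zeta = mu * eta / (eps_r * eps_0)
zeta = 1.15e-08 * 0.00111 / (75 * 8.854e-12)
zeta = 0.019223 V = 19.22 mV

19.22


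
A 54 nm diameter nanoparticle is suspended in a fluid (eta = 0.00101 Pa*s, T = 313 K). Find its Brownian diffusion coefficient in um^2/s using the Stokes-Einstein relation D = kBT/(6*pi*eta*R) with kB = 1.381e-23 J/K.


Radius R = 54/2 = 27 nm = 2.7e-08 m
D = kB*T / (6*pi*eta*R)
D = 1.381e-23 * 313 / (6 * pi * 0.00101 * 2.7e-08)
D = 8.40914e-12 m^2/s = 8.409 um^2/s

8.409


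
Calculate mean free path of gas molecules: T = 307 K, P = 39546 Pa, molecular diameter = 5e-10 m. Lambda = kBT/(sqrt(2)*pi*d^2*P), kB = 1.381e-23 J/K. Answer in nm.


Mean free path: lambda = kB*T / (sqrt(2) * pi * d^2 * P)
lambda = 1.381e-23 * 307 / (sqrt(2) * pi * (5e-10)^2 * 39546)
lambda = 9.65216e-08 m
lambda = 96.52 nm

96.52


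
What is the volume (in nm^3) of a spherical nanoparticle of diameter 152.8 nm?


Radius r = 152.8/2 = 76.4 nm
Volume V = (4/3) * pi * r^3
V = (4/3) * pi * (76.4)^3
V = 1867964.79 nm^3

1867964.79


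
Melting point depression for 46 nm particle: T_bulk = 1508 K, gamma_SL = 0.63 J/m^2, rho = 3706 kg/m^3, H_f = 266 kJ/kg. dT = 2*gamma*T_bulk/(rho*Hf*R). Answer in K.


Radius R = 46/2 = 23 nm = 2.3e-08 m
Convert H_f = 266 kJ/kg = 266000 J/kg
dT = 2 * gamma_SL * T_bulk / (rho * H_f * R)
dT = 2 * 0.63 * 1508 / (3706 * 266000 * 2.3e-08)
dT = 83.8 K

83.8


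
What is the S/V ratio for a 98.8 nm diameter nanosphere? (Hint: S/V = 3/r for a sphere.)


Radius r = 98.8/2 = 49.4 nm
S/V = 3 / r = 3 / 49.4
S/V = 0.0607 nm^-1

0.0607


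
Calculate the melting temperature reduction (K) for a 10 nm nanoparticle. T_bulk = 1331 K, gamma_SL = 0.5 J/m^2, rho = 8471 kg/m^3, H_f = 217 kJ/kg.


Radius R = 10/2 = 5 nm = 5e-09 m
Convert H_f = 217 kJ/kg = 217000 J/kg
dT = 2 * gamma_SL * T_bulk / (rho * H_f * R)
dT = 2 * 0.5 * 1331 / (8471 * 217000 * 5e-09)
dT = 144.8 K

144.8


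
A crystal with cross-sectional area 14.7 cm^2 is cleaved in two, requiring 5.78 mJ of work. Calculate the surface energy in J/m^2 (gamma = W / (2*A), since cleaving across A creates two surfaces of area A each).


Convert: A = 14.7 cm^2 = 0.00147 m^2, W = 5.78 mJ = 0.00578 J
Cleaving exposes two faces of area A, so total new surface = 2*A and gamma = W / (2*A)
gamma = 0.00578 / (2 * 0.00147)
gamma = 1.966 J/m^2

1.966


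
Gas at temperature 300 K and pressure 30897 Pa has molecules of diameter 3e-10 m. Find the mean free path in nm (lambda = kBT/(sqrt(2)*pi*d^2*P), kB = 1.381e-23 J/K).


Mean free path: lambda = kB*T / (sqrt(2) * pi * d^2 * P)
lambda = 1.381e-23 * 300 / (sqrt(2) * pi * (3e-10)^2 * 30897)
lambda = 3.35345e-07 m
lambda = 335.34 nm

335.34


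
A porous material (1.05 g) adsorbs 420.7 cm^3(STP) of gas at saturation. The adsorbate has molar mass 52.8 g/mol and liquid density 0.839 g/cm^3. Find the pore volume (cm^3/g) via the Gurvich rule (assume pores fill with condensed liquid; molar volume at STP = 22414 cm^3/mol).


Moles adsorbed n = V_ads / 22414 = 420.7 / 22414 = 1.876952e-02 mol
Liquid volume V_liq = n * M / rho_liq = 1.876952e-02 * 52.8 / 0.839 = 1.18120 cm^3
Specific pore volume V_pore = V_liq / m_sample = 1.18120 / 1.05
V_pore = 1.125 cm^3/g

1.125


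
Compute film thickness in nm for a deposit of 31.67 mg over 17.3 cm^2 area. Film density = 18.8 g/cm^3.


Convert: m = 31.67 mg = 3.1670e-05 kg, A = 17.3 cm^2 = 1.7300e-03 m^2, rho = 18.8 g/cm^3 = 18800 kg/m^3
t = m / (A * rho)
t = 3.1670e-05 / (1.7300e-03 * 18800)
t = 9.7374e-07 m = 973.7 nm

973.7


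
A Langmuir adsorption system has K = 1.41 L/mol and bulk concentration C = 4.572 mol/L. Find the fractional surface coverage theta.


Langmuir isotherm: theta = K*C / (1 + K*C)
K*C = 1.41 * 4.572 = 6.44652
theta = 6.44652 / (1 + 6.44652) = 6.44652 / 7.44652
theta = 0.8657

0.8657


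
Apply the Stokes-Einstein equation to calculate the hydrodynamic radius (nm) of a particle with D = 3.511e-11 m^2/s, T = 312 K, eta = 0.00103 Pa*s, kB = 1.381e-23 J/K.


Stokes-Einstein: R = kB*T / (6*pi*eta*D)
R = 1.381e-23 * 312 / (6 * pi * 0.00103 * 3.511e-11)
R = 6.3209e-09 m = 6.32 nm

6.32


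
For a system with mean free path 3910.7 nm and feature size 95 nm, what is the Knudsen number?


Knudsen number Kn = lambda / L
Kn = 3910.7 / 95
Kn = 41.1653

41.1653


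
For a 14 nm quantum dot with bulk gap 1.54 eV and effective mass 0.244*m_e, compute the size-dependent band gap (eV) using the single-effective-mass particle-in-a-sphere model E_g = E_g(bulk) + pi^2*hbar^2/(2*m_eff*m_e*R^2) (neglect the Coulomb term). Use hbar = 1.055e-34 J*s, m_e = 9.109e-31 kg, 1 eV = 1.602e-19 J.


Radius R = 14/2 nm = 7e-09 m
Confinement energy dE = pi^2 * hbar^2 / (2 * m_eff * m_e * R^2)
dE = pi^2 * (1.055e-34)^2 / (2 * 0.244 * 9.109e-31 * (7e-09)^2) J, divided by 1.602e-19 J/eV
dE = 0.0315 eV
Total band gap = E_g(bulk) + dE = 1.54 + 0.0315 = 1.5715 eV

1.5715


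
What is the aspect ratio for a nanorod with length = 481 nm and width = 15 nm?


Aspect ratio AR = length / diameter
AR = 481 / 15
AR = 32.07

32.07


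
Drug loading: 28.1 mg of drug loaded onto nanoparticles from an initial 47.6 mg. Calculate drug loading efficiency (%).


Drug loading efficiency = (drug loaded / drug initial) * 100
DLE = 28.1 / 47.6 * 100
DLE = 0.5903 * 100
DLE = 59.03%

59.03


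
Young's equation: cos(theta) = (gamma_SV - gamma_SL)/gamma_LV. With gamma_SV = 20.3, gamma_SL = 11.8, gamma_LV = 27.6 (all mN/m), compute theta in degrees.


cos(theta) = (gamma_SV - gamma_SL) / gamma_LV
cos(theta) = (20.3 - 11.8) / 27.6
cos(theta) = 0.307971
theta = arccos(0.307971) = 72.06 degrees

72.06


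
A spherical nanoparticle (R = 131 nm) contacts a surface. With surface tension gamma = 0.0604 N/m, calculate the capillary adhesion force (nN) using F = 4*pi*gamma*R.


Convert radius: R = 131 nm = 1.31e-07 m
F = 4 * pi * gamma * R
F = 4 * pi * 0.0604 * 1.31e-07
F = 9.94302e-08 N = 99.4302 nN

99.4302


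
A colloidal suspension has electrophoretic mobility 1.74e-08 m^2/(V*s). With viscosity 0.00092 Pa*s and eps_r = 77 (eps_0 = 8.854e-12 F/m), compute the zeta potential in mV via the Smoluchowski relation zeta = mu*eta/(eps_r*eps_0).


Smoluchowski equation: zeta = mu * eta / (eps_r * eps_0)
zeta = 1.74e-08 * 0.00092 / (77 * 8.854e-12)
zeta = 0.02348 V = 23.48 mV

23.48


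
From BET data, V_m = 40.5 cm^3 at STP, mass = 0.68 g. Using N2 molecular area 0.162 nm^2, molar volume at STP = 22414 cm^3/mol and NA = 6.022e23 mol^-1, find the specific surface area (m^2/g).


Number of moles in monolayer = V_m / 22414 = 40.5 / 22414 = 0.00180691
Number of molecules = moles * NA = 0.00180691 * 6.022e23
SA = molecules * sigma / mass
SA = (40.5 / 22414) * 6.022e23 * 0.162e-18 / 0.68
SA = 259.2 m^2/g

259.2


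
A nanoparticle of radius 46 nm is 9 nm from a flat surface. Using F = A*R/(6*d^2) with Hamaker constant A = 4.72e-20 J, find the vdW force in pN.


Convert to SI: R = 46 nm = 4.6e-08 m, d = 9 nm = 9e-09 m
F = A * R / (6 * d^2)
F = 4.72e-20 * 4.6e-08 / (6 * (9e-09)^2)
F = 4.46749e-12 N = 4.467 pN

4.467


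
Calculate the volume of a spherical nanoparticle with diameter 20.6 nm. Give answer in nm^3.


Radius r = 20.6/2 = 10.3 nm
Volume V = (4/3) * pi * r^3
V = (4/3) * pi * (10.3)^3
V = 4577.2 nm^3

4577.2


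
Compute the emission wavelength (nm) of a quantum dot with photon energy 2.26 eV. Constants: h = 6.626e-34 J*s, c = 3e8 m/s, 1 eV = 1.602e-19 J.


Convert energy: E = 2.26 eV = 2.26 * 1.602e-19 = 3.62052e-19 J
lambda = h*c / E = 6.626e-34 * 3e8 / 3.62052e-19
lambda = 5.49037e-07 m = 549.0 nm

549.0


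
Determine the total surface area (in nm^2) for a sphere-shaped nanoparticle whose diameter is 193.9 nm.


Radius r = 193.9/2 = 96.95 nm
Surface area SA = 4 * pi * r^2
SA = 4 * pi * (96.95)^2
SA = 118115.12 nm^2

118115.12


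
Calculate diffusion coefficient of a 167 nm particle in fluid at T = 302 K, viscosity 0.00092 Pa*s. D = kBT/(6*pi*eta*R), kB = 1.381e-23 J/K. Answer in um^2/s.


Radius R = 167/2 = 83.5 nm = 8.35e-08 m
D = kB*T / (6*pi*eta*R)
D = 1.381e-23 * 302 / (6 * pi * 0.00092 * 8.35e-08)
D = 2.88022e-12 m^2/s = 2.88 um^2/s

2.88


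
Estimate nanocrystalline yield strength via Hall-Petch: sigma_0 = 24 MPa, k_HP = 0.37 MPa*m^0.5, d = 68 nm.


d = 68 nm = 6.8e-08 m
sqrt(d) = 0.0002607681
Hall-Petch contribution = k / sqrt(d) = 0.37 / 0.0002607681 = 1418.9 MPa
sigma = sigma_0 + k/sqrt(d) = 24 + 1418.9 = 1442.9 MPa

1442.9


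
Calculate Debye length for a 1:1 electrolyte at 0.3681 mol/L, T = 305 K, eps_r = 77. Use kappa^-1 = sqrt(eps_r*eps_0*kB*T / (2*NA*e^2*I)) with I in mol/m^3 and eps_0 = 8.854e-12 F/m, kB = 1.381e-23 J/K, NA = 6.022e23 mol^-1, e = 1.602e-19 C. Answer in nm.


Ionic strength I = 0.3681 * 1^2 * 1000 = 368.1 mol/m^3
kappa^-1 = sqrt(77 * 8.854e-12 * 1.381e-23 * 305 / (2 * 6.022e23 * (1.602e-19)^2 * 368.1))
kappa^-1 = 0.502 nm

0.502


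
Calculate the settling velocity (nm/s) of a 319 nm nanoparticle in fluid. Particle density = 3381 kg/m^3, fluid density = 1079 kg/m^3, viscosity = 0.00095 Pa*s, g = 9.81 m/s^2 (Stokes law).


Radius R = 319/2 nm = 1.595e-07 m
Density difference = 3381 - 1079 = 2302 kg/m^3
v = 2 * R^2 * (rho_p - rho_f) * g / (9 * eta)
v = 2 * (1.595e-07)^2 * 2302 * 9.81 / (9 * 0.00095)
v = 1.34388e-07 m/s = 134.3877 nm/s

134.3877


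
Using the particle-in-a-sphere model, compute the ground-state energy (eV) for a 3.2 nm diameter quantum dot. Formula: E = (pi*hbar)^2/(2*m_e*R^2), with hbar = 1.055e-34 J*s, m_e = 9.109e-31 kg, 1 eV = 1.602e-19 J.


Radius R = 3.2/2 = 1.6 nm = 1.6e-09 m
E = (pi * 1.055e-34)^2 / (2 * 9.109e-31 * (1.6e-09)^2)
E(J) = 2.3554e-20
E = E(J) / 1.602e-19 = 0.147 eV

0.147


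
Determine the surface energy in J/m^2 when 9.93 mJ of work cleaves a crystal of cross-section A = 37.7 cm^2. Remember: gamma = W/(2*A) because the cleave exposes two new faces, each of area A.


Convert: A = 37.7 cm^2 = 0.00377 m^2, W = 9.93 mJ = 0.00993 J
Cleaving exposes two faces of area A, so total new surface = 2*A and gamma = W / (2*A)
gamma = 0.00993 / (2 * 0.00377)
gamma = 1.317 J/m^2

1.317


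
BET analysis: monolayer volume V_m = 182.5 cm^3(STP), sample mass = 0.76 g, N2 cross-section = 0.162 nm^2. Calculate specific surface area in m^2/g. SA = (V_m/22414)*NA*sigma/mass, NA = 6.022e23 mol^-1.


Number of moles in monolayer = V_m / 22414 = 182.5 / 22414 = 0.00814223
Number of molecules = moles * NA = 0.00814223 * 6.022e23
SA = molecules * sigma / mass
SA = (182.5 / 22414) * 6.022e23 * 0.162e-18 / 0.76
SA = 1045.2 m^2/g

1045.2


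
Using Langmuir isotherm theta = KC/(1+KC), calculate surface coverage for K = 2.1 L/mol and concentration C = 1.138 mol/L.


Langmuir isotherm: theta = K*C / (1 + K*C)
K*C = 2.1 * 1.138 = 2.3898
theta = 2.3898 / (1 + 2.3898) = 2.3898 / 3.3898
theta = 0.705

0.705


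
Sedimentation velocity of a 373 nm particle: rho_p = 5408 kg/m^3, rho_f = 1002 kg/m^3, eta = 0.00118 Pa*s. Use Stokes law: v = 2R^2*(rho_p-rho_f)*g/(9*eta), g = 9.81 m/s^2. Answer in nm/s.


Radius R = 373/2 nm = 1.865e-07 m
Density difference = 5408 - 1002 = 4406 kg/m^3
v = 2 * R^2 * (rho_p - rho_f) * g / (9 * eta)
v = 2 * (1.865e-07)^2 * 4406 * 9.81 / (9 * 0.00118)
v = 2.83124e-07 m/s = 283.124 nm/s

283.124


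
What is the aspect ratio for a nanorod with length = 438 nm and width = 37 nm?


Aspect ratio AR = length / diameter
AR = 438 / 37
AR = 11.84

11.84


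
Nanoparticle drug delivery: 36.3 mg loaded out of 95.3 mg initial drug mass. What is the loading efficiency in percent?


Drug loading efficiency = (drug loaded / drug initial) * 100
DLE = 36.3 / 95.3 * 100
DLE = 0.3809 * 100
DLE = 38.09%

38.09


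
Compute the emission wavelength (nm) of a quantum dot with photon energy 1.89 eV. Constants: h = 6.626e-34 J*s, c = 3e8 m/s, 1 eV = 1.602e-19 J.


Convert energy: E = 1.89 eV = 1.89 * 1.602e-19 = 3.02778e-19 J
lambda = h*c / E = 6.626e-34 * 3e8 / 3.02778e-19
lambda = 6.56521e-07 m = 656.5 nm

656.5


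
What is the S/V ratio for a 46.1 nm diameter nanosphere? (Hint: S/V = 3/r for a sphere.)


Radius r = 46.1/2 = 23.05 nm
S/V = 3 / r = 3 / 23.05
S/V = 0.1302 nm^-1

0.1302


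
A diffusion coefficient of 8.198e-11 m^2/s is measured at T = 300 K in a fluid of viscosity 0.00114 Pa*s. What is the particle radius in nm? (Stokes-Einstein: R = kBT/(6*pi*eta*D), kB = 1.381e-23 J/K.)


Stokes-Einstein: R = kB*T / (6*pi*eta*D)
R = 1.381e-23 * 300 / (6 * pi * 0.00114 * 8.198e-11)
R = 2.3518e-09 m = 2.35 nm

2.35


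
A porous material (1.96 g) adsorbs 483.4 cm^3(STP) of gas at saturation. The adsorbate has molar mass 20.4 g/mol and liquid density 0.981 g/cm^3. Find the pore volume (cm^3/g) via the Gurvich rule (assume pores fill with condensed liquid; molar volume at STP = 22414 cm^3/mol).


Moles adsorbed n = V_ads / 22414 = 483.4 / 22414 = 2.156688e-02 mol
Liquid volume V_liq = n * M / rho_liq = 2.156688e-02 * 20.4 / 0.981 = 0.44849 cm^3
Specific pore volume V_pore = V_liq / m_sample = 0.44849 / 1.96
V_pore = 0.2288 cm^3/g

0.2288


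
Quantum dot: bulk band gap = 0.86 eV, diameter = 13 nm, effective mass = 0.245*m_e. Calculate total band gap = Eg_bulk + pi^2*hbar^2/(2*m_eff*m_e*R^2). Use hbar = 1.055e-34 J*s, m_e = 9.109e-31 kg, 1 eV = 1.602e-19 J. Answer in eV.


Radius R = 13/2 nm = 6.5e-09 m
Confinement energy dE = pi^2 * hbar^2 / (2 * m_eff * m_e * R^2)
dE = pi^2 * (1.055e-34)^2 / (2 * 0.245 * 9.109e-31 * (6.5e-09)^2) J, divided by 1.602e-19 J/eV
dE = 0.0364 eV
Total band gap = E_g(bulk) + dE = 0.86 + 0.0364 = 0.8964 eV

0.8964


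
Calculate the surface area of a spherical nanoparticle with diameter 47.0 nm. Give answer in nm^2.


Radius r = 47.0/2 = 23.5 nm
Surface area SA = 4 * pi * r^2
SA = 4 * pi * (23.5)^2
SA = 6939.78 nm^2

6939.78


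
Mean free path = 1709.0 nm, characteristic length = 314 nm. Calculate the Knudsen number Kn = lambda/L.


Knudsen number Kn = lambda / L
Kn = 1709.0 / 314
Kn = 5.4427

5.4427


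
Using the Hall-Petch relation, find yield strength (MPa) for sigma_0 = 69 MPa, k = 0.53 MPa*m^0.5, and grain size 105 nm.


d = 105 nm = 1.05e-07 m
sqrt(d) = 0.000324037
Hall-Petch contribution = k / sqrt(d) = 0.53 / 0.000324037 = 1635.6 MPa
sigma = sigma_0 + k/sqrt(d) = 69 + 1635.6 = 1704.6 MPa

1704.6


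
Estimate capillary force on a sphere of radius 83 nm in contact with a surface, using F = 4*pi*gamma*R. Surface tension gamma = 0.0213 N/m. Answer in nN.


Convert radius: R = 83 nm = 8.3e-08 m
F = 4 * pi * gamma * R
F = 4 * pi * 0.0213 * 8.3e-08
F = 2.22161e-08 N = 22.2161 nN

22.2161


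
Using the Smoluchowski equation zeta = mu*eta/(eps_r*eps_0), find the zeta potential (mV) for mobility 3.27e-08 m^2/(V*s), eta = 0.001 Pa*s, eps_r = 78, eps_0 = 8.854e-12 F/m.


Smoluchowski equation: zeta = mu * eta / (eps_r * eps_0)
zeta = 3.27e-08 * 0.001 / (78 * 8.854e-12)
zeta = 0.047349 V = 47.35 mV

47.35


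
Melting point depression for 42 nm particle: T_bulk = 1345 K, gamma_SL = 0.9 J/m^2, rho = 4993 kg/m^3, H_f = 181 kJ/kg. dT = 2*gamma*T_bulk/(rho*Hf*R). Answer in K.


Radius R = 42/2 = 21 nm = 2.1e-08 m
Convert H_f = 181 kJ/kg = 181000 J/kg
dT = 2 * gamma_SL * T_bulk / (rho * H_f * R)
dT = 2 * 0.9 * 1345 / (4993 * 181000 * 2.1e-08)
dT = 127.6 K

127.6


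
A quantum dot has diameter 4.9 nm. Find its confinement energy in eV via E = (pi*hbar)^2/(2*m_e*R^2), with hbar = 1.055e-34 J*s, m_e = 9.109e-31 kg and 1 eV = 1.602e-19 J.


Radius R = 4.9/2 = 2.45 nm = 2.45e-09 m
E = (pi * 1.055e-34)^2 / (2 * 9.109e-31 * (2.45e-09)^2)
E(J) = 1.00455e-20
E = E(J) / 1.602e-19 = 0.0627 eV

0.0627


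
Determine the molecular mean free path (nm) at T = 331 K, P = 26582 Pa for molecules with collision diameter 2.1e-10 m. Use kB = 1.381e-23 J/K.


Mean free path: lambda = kB*T / (sqrt(2) * pi * d^2 * P)
lambda = 1.381e-23 * 331 / (sqrt(2) * pi * (2.1e-10)^2 * 26582)
lambda = 8.77669e-07 m
lambda = 877.67 nm

877.67


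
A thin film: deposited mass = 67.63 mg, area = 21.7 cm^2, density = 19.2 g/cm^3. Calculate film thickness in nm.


Convert: m = 67.63 mg = 6.7630e-05 kg, A = 21.7 cm^2 = 2.1700e-03 m^2, rho = 19.2 g/cm^3 = 19200 kg/m^3
t = m / (A * rho)
t = 6.7630e-05 / (2.1700e-03 * 19200)
t = 1.6232e-06 m = 1623.2 nm

1623.2


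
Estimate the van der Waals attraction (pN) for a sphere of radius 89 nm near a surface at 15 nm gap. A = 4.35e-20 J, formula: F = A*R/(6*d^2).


Convert to SI: R = 89 nm = 8.9e-08 m, d = 15 nm = 1.5e-08 m
F = A * R / (6 * d^2)
F = 4.35e-20 * 8.9e-08 / (6 * (1.5e-08)^2)
F = 2.86778e-12 N = 2.868 pN

2.868


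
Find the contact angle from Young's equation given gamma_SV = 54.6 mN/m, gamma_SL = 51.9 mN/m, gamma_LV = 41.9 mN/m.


cos(theta) = (gamma_SV - gamma_SL) / gamma_LV
cos(theta) = (54.6 - 51.9) / 41.9
cos(theta) = 0.064439
theta = arccos(0.064439) = 86.31 degrees

86.31


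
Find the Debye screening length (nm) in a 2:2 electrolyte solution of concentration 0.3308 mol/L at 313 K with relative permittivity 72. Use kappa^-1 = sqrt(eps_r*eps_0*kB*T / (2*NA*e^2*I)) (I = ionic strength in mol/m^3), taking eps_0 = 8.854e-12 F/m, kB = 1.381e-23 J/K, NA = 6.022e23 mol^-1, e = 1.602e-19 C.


Ionic strength I = 0.3308 * 2^2 * 1000 = 1323.2 mol/m^3
kappa^-1 = sqrt(72 * 8.854e-12 * 1.381e-23 * 313 / (2 * 6.022e23 * (1.602e-19)^2 * 1323.2))
kappa^-1 = 0.26 nm

0.26


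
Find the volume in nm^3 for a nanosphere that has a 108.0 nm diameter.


Radius r = 108.0/2 = 54 nm
Volume V = (4/3) * pi * r^3
V = (4/3) * pi * (54)^3
V = 659583.66 nm^3

659583.66


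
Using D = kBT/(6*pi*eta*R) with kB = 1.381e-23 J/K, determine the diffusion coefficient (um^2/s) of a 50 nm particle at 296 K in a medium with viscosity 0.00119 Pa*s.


Radius R = 50/2 = 25 nm = 2.5e-08 m
D = kB*T / (6*pi*eta*R)
D = 1.381e-23 * 296 / (6 * pi * 0.00119 * 2.5e-08)
D = 7.28949e-12 m^2/s = 7.289 um^2/s

7.289


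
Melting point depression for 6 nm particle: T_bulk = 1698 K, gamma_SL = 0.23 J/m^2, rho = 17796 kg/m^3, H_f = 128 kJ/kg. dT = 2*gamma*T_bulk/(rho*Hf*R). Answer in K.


Radius R = 6/2 = 3 nm = 3e-09 m
Convert H_f = 128 kJ/kg = 128000 J/kg
dT = 2 * gamma_SL * T_bulk / (rho * H_f * R)
dT = 2 * 0.23 * 1698 / (17796 * 128000 * 3e-09)
dT = 114.3 K

114.3


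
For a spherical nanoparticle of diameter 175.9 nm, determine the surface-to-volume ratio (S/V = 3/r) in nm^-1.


Radius r = 175.9/2 = 87.95 nm
S/V = 3 / r = 3 / 87.95
S/V = 0.0341 nm^-1

0.0341


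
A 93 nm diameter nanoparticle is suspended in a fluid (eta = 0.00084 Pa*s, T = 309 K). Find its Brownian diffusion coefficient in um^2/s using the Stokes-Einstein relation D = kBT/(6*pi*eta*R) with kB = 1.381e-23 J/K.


Radius R = 93/2 = 46.5 nm = 4.65e-08 m
D = kB*T / (6*pi*eta*R)
D = 1.381e-23 * 309 / (6 * pi * 0.00084 * 4.65e-08)
D = 5.79587e-12 m^2/s = 5.796 um^2/s

5.796


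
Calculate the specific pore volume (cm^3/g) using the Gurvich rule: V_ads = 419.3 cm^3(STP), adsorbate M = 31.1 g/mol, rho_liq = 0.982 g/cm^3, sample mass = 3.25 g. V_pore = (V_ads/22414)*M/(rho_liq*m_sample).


Moles adsorbed n = V_ads / 22414 = 419.3 / 22414 = 1.870706e-02 mol
Liquid volume V_liq = n * M / rho_liq = 1.870706e-02 * 31.1 / 0.982 = 0.59245 cm^3
Specific pore volume V_pore = V_liq / m_sample = 0.59245 / 3.25
V_pore = 0.1823 cm^3/g

0.1823


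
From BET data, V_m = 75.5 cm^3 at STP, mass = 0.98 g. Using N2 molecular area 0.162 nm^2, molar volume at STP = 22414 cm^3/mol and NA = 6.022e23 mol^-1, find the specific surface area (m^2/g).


Number of moles in monolayer = V_m / 22414 = 75.5 / 22414 = 0.00336843
Number of molecules = moles * NA = 0.00336843 * 6.022e23
SA = molecules * sigma / mass
SA = (75.5 / 22414) * 6.022e23 * 0.162e-18 / 0.98
SA = 335.3 m^2/g

335.3


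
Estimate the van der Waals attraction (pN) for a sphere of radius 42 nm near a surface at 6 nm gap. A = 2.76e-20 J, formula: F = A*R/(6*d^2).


Convert to SI: R = 42 nm = 4.2e-08 m, d = 6 nm = 6e-09 m
F = A * R / (6 * d^2)
F = 2.76e-20 * 4.2e-08 / (6 * (6e-09)^2)
F = 5.36667e-12 N = 5.367 pN

5.367


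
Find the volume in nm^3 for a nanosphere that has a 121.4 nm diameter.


Radius r = 121.4/2 = 60.7 nm
Volume V = (4/3) * pi * r^3
V = (4/3) * pi * (60.7)^3
V = 936816.83 nm^3

936816.83


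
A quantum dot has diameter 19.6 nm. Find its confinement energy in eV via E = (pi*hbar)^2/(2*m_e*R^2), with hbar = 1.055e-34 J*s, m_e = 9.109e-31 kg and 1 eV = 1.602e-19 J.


Radius R = 19.6/2 = 9.8 nm = 9.8e-09 m
E = (pi * 1.055e-34)^2 / (2 * 9.109e-31 * (9.8e-09)^2)
E(J) = 6.27844e-22
E = E(J) / 1.602e-19 = 0.0039 eV

0.0039


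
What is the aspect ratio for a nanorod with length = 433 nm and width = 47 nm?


Aspect ratio AR = length / diameter
AR = 433 / 47
AR = 9.21

9.21


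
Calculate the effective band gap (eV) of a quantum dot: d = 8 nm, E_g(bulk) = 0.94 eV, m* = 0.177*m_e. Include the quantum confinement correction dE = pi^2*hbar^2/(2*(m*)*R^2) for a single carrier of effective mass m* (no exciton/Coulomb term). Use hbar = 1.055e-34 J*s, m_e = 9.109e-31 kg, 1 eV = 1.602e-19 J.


Radius R = 8/2 nm = 4e-09 m
Confinement energy dE = pi^2 * hbar^2 / (2 * m_eff * m_e * R^2)
dE = pi^2 * (1.055e-34)^2 / (2 * 0.177 * 9.109e-31 * (4e-09)^2) J, divided by 1.602e-19 J/eV
dE = 0.1329 eV
Total band gap = E_g(bulk) + dE = 0.94 + 0.1329 = 1.0729 eV

1.0729


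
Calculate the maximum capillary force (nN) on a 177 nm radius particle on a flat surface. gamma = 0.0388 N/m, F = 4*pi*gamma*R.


Convert radius: R = 177 nm = 1.77e-07 m
F = 4 * pi * gamma * R
F = 4 * pi * 0.0388 * 1.77e-07
F = 8.63008e-08 N = 86.3008 nN

86.3008


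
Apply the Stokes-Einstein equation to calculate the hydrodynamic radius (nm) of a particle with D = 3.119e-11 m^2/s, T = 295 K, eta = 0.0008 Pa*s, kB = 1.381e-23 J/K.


Stokes-Einstein: R = kB*T / (6*pi*eta*D)
R = 1.381e-23 * 295 / (6 * pi * 0.0008 * 3.119e-11)
R = 8.66182e-09 m = 8.66 nm

8.66


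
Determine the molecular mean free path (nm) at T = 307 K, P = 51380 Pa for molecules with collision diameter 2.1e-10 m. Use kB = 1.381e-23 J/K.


Mean free path: lambda = kB*T / (sqrt(2) * pi * d^2 * P)
lambda = 1.381e-23 * 307 / (sqrt(2) * pi * (2.1e-10)^2 * 51380)
lambda = 4.21148e-07 m
lambda = 421.15 nm

421.15


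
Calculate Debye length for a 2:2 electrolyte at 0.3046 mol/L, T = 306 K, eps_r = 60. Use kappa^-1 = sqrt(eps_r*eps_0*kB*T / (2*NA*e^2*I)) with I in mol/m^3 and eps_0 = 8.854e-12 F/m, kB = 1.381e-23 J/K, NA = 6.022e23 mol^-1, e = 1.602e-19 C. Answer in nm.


Ionic strength I = 0.3046 * 2^2 * 1000 = 1218.4 mol/m^3
kappa^-1 = sqrt(60 * 8.854e-12 * 1.381e-23 * 306 / (2 * 6.022e23 * (1.602e-19)^2 * 1218.4))
kappa^-1 = 0.244 nm

0.244


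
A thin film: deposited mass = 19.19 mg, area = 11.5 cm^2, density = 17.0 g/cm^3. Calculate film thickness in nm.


Convert: m = 19.19 mg = 1.9190e-05 kg, A = 11.5 cm^2 = 1.1500e-03 m^2, rho = 17.0 g/cm^3 = 17000 kg/m^3
t = m / (A * rho)
t = 1.9190e-05 / (1.1500e-03 * 17000)
t = 9.8159e-07 m = 981.6 nm

981.6


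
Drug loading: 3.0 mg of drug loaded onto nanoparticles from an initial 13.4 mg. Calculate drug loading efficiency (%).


Drug loading efficiency = (drug loaded / drug initial) * 100
DLE = 3.0 / 13.4 * 100
DLE = 0.2239 * 100
DLE = 22.39%

22.39


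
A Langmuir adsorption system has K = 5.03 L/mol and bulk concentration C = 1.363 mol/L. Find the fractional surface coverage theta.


Langmuir isotherm: theta = K*C / (1 + K*C)
K*C = 5.03 * 1.363 = 6.85589
theta = 6.85589 / (1 + 6.85589) = 6.85589 / 7.85589
theta = 0.8727

0.8727


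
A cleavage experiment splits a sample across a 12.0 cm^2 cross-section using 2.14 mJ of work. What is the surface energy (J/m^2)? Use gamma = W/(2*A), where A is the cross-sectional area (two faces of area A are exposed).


Convert: A = 12.0 cm^2 = 0.0012 m^2, W = 2.14 mJ = 0.00214 J
Cleaving exposes two faces of area A, so total new surface = 2*A and gamma = W / (2*A)
gamma = 0.00214 / (2 * 0.0012)
gamma = 0.892 J/m^2

0.892


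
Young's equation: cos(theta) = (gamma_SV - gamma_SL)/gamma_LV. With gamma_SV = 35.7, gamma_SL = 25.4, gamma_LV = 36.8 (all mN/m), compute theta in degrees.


cos(theta) = (gamma_SV - gamma_SL) / gamma_LV
cos(theta) = (35.7 - 25.4) / 36.8
cos(theta) = 0.279891
theta = arccos(0.279891) = 73.75 degrees

73.75


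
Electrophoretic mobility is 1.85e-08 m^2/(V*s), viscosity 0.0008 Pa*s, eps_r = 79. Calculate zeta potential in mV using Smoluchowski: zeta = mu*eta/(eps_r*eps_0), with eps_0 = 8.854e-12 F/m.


Smoluchowski equation: zeta = mu * eta / (eps_r * eps_0)
zeta = 1.85e-08 * 0.0008 / (79 * 8.854e-12)
zeta = 0.021159 V = 21.16 mV

21.16


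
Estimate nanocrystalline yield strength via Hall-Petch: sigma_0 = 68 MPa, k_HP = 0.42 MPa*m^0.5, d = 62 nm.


d = 62 nm = 6.2e-08 m
sqrt(d) = 0.000248998
Hall-Petch contribution = k / sqrt(d) = 0.42 / 0.000248998 = 1686.8 MPa
sigma = sigma_0 + k/sqrt(d) = 68 + 1686.8 = 1754.8 MPa

1754.8


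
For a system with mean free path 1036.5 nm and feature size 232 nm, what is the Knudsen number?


Knudsen number Kn = lambda / L
Kn = 1036.5 / 232
Kn = 4.4677

4.4677


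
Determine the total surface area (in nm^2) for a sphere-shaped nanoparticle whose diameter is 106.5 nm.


Radius r = 106.5/2 = 53.25 nm
Surface area SA = 4 * pi * r^2
SA = 4 * pi * (53.25)^2
SA = 35632.73 nm^2

35632.73


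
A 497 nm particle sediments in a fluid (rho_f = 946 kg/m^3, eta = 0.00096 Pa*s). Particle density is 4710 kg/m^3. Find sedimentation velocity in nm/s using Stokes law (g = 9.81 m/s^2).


Radius R = 497/2 nm = 2.485e-07 m
Density difference = 4710 - 946 = 3764 kg/m^3
v = 2 * R^2 * (rho_p - rho_f) * g / (9 * eta)
v = 2 * (2.485e-07)^2 * 3764 * 9.81 / (9 * 0.00096)
v = 5.27822e-07 m/s = 527.8222 nm/s

527.8222


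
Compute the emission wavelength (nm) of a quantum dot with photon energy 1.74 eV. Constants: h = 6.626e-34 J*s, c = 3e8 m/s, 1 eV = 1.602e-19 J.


Convert energy: E = 1.74 eV = 1.74 * 1.602e-19 = 2.78748e-19 J
lambda = h*c / E = 6.626e-34 * 3e8 / 2.78748e-19
lambda = 7.13117e-07 m = 713.1 nm

713.1


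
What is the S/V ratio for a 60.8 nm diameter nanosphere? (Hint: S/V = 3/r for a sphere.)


Radius r = 60.8/2 = 30.4 nm
S/V = 3 / r = 3 / 30.4
S/V = 0.0987 nm^-1

0.0987


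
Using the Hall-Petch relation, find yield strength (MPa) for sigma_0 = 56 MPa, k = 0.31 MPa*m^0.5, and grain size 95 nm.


d = 95 nm = 9.5e-08 m
sqrt(d) = 0.0003082207
Hall-Petch contribution = k / sqrt(d) = 0.31 / 0.0003082207 = 1005.8 MPa
sigma = sigma_0 + k/sqrt(d) = 56 + 1005.8 = 1061.8 MPa

1061.8


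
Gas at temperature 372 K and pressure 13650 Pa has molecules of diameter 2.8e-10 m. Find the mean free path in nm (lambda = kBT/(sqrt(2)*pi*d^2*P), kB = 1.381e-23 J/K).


Mean free path: lambda = kB*T / (sqrt(2) * pi * d^2 * P)
lambda = 1.381e-23 * 372 / (sqrt(2) * pi * (2.8e-10)^2 * 13650)
lambda = 1.0805e-06 m
lambda = 1080.5 nm

1080.5


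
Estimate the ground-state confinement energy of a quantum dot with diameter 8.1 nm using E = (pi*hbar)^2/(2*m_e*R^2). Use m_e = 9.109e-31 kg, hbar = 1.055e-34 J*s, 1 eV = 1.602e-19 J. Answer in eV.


Radius R = 8.1/2 = 4.05 nm = 4.05e-09 m
E = (pi * 1.055e-34)^2 / (2 * 9.109e-31 * (4.05e-09)^2)
E(J) = 3.67616e-21
E = E(J) / 1.602e-19 = 0.0229 eV

0.0229


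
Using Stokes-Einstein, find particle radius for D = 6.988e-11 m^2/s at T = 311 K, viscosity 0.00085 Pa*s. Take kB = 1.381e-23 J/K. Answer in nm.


Stokes-Einstein: R = kB*T / (6*pi*eta*D)
R = 1.381e-23 * 311 / (6 * pi * 0.00085 * 6.988e-11)
R = 3.83602e-09 m = 3.84 nm

3.84


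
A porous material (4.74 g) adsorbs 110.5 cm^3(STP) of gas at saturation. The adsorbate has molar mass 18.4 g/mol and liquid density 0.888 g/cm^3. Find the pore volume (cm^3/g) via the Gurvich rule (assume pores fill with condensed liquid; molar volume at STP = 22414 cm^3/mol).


Moles adsorbed n = V_ads / 22414 = 110.5 / 22414 = 4.929954e-03 mol
Liquid volume V_liq = n * M / rho_liq = 4.929954e-03 * 18.4 / 0.888 = 0.10215 cm^3
Specific pore volume V_pore = V_liq / m_sample = 0.10215 / 4.74
V_pore = 0.0216 cm^3/g

0.0216


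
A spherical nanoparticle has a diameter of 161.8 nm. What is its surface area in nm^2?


Radius r = 161.8/2 = 80.9 nm
Surface area SA = 4 * pi * r^2
SA = 4 * pi * (80.9)^2
SA = 82244.51 nm^2

82244.51


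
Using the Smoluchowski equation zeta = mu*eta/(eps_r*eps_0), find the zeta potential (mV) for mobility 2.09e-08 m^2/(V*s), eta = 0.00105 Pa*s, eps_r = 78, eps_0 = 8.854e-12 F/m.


Smoluchowski equation: zeta = mu * eta / (eps_r * eps_0)
zeta = 2.09e-08 * 0.00105 / (78 * 8.854e-12)
zeta = 0.031776 V = 31.78 mV

31.78


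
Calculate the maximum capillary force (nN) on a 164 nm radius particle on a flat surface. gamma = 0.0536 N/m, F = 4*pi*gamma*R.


Convert radius: R = 164 nm = 1.64e-07 m
F = 4 * pi * gamma * R
F = 4 * pi * 0.0536 * 1.64e-07
F = 1.10463e-07 N = 110.4634 nN

110.4634


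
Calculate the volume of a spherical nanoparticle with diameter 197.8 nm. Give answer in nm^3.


Radius r = 197.8/2 = 98.9 nm
Volume V = (4/3) * pi * r^3
V = (4/3) * pi * (98.9)^3
V = 4052075.08 nm^3

4052075.08


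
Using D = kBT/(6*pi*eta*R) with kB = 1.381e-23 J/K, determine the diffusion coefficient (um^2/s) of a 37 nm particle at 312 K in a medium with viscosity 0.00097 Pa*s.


Radius R = 37/2 = 18.5 nm = 1.85e-08 m
D = kB*T / (6*pi*eta*R)
D = 1.381e-23 * 312 / (6 * pi * 0.00097 * 1.85e-08)
D = 1.27381e-11 m^2/s = 12.738 um^2/s

12.738


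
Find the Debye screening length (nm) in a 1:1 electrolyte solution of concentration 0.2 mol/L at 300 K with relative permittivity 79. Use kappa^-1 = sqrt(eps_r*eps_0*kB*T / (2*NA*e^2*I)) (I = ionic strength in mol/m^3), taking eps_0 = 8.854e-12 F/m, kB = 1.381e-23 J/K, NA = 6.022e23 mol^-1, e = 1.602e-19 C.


Ionic strength I = 0.2 * 1^2 * 1000 = 200 mol/m^3
kappa^-1 = sqrt(79 * 8.854e-12 * 1.381e-23 * 300 / (2 * 6.022e23 * (1.602e-19)^2 * 200))
kappa^-1 = 0.685 nm

0.685


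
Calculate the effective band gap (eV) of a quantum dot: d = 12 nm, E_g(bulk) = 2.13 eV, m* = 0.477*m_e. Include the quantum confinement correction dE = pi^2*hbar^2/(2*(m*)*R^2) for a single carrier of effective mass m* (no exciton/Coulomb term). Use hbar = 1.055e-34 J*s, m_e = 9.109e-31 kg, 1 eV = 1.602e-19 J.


Radius R = 12/2 nm = 6e-09 m
Confinement energy dE = pi^2 * hbar^2 / (2 * m_eff * m_e * R^2)
dE = pi^2 * (1.055e-34)^2 / (2 * 0.477 * 9.109e-31 * (6e-09)^2) J, divided by 1.602e-19 J/eV
dE = 0.0219 eV
Total band gap = E_g(bulk) + dE = 2.13 + 0.0219 = 2.1519 eV

2.1519


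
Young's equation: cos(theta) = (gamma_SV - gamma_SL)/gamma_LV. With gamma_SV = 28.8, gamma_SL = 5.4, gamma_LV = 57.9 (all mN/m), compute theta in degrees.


cos(theta) = (gamma_SV - gamma_SL) / gamma_LV
cos(theta) = (28.8 - 5.4) / 57.9
cos(theta) = 0.404145
theta = arccos(0.404145) = 66.16 degrees

66.16


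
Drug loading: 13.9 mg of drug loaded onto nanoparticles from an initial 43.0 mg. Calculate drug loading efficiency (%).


Drug loading efficiency = (drug loaded / drug initial) * 100
DLE = 13.9 / 43.0 * 100
DLE = 0.3233 * 100
DLE = 32.33%

32.33


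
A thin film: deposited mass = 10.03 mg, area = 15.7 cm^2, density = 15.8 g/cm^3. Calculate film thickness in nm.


Convert: m = 10.03 mg = 1.0030e-05 kg, A = 15.7 cm^2 = 1.5700e-03 m^2, rho = 15.8 g/cm^3 = 15800 kg/m^3
t = m / (A * rho)
t = 1.0030e-05 / (1.5700e-03 * 15800)
t = 4.0434e-07 m = 404.3 nm

404.3


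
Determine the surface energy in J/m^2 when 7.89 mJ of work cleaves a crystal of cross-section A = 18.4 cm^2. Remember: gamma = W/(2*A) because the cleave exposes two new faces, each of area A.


Convert: A = 18.4 cm^2 = 0.00184 m^2, W = 7.89 mJ = 0.00789 J
Cleaving exposes two faces of area A, so total new surface = 2*A and gamma = W / (2*A)
gamma = 0.00789 / (2 * 0.00184)
gamma = 2.144 J/m^2

2.144


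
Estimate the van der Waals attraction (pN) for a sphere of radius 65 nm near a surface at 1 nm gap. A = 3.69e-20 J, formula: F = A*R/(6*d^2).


Convert to SI: R = 65 nm = 6.5e-08 m, d = 1 nm = 1e-09 m
F = A * R / (6 * d^2)
F = 3.69e-20 * 6.5e-08 / (6 * (1e-09)^2)
F = 3.9975e-10 N = 399.75 pN

399.75


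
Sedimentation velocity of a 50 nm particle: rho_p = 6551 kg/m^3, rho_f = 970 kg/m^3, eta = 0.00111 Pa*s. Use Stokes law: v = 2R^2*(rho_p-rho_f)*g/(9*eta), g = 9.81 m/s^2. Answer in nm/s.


Radius R = 50/2 nm = 2.5e-08 m
Density difference = 6551 - 970 = 5581 kg/m^3
v = 2 * R^2 * (rho_p - rho_f) * g / (9 * eta)
v = 2 * (2.5e-08)^2 * 5581 * 9.81 / (9 * 0.00111)
v = 6.85055e-09 m/s = 6.8506 nm/s

6.8506


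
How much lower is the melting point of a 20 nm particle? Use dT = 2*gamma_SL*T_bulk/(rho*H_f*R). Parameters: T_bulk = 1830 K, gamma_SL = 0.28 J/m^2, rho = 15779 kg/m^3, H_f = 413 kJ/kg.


Radius R = 20/2 = 10 nm = 1e-08 m
Convert H_f = 413 kJ/kg = 413000 J/kg
dT = 2 * gamma_SL * T_bulk / (rho * H_f * R)
dT = 2 * 0.28 * 1830 / (15779 * 413000 * 1e-08)
dT = 15.7 K

15.7


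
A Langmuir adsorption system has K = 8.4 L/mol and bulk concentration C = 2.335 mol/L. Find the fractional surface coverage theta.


Langmuir isotherm: theta = K*C / (1 + K*C)
K*C = 8.4 * 2.335 = 19.614
theta = 19.614 / (1 + 19.614) = 19.614 / 20.614
theta = 0.9515

0.9515


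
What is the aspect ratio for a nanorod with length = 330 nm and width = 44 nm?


Aspect ratio AR = length / diameter
AR = 330 / 44
AR = 7.5

7.5


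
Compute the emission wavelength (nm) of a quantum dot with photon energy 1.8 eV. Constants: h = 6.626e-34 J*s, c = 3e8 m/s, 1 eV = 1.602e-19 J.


Convert energy: E = 1.8 eV = 1.8 * 1.602e-19 = 2.8836e-19 J
lambda = h*c / E = 6.626e-34 * 3e8 / 2.8836e-19
lambda = 6.89347e-07 m = 689.3 nm

689.3


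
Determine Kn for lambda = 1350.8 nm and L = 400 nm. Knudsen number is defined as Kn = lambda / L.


Knudsen number Kn = lambda / L
Kn = 1350.8 / 400
Kn = 3.377

3.377


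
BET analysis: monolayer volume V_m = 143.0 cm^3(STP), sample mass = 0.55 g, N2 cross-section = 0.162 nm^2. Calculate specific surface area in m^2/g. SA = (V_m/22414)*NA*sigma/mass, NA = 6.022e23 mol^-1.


Number of moles in monolayer = V_m / 22414 = 143.0 / 22414 = 0.00637994
Number of molecules = moles * NA = 0.00637994 * 6.022e23
SA = molecules * sigma / mass
SA = (143.0 / 22414) * 6.022e23 * 0.162e-18 / 0.55
SA = 1131.6 m^2/g

1131.6


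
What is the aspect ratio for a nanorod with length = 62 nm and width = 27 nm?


Aspect ratio AR = length / diameter
AR = 62 / 27
AR = 2.3

2.3


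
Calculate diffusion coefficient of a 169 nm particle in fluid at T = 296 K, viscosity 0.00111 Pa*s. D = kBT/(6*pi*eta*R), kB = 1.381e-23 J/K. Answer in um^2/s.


Radius R = 169/2 = 84.5 nm = 8.45e-08 m
D = kB*T / (6*pi*eta*R)
D = 1.381e-23 * 296 / (6 * pi * 0.00111 * 8.45e-08)
D = 2.31209e-12 m^2/s = 2.312 um^2/s

2.312


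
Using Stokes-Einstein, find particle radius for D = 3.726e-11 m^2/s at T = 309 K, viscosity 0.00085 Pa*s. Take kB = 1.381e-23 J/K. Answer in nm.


Stokes-Einstein: R = kB*T / (6*pi*eta*D)
R = 1.381e-23 * 309 / (6 * pi * 0.00085 * 3.726e-11)
R = 7.14808e-09 m = 7.15 nm

7.15


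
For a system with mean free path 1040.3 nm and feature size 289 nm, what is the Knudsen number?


Knudsen number Kn = lambda / L
Kn = 1040.3 / 289
Kn = 3.5997

3.5997


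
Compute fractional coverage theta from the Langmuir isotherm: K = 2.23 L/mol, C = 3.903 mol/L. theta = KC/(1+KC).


Langmuir isotherm: theta = K*C / (1 + K*C)
K*C = 2.23 * 3.903 = 8.70369
theta = 8.70369 / (1 + 8.70369) = 8.70369 / 9.70369
theta = 0.8969

0.8969


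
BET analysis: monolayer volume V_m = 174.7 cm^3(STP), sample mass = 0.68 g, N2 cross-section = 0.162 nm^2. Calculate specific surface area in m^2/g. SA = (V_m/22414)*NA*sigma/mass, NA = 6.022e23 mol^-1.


Number of moles in monolayer = V_m / 22414 = 174.7 / 22414 = 0.00779424
Number of molecules = moles * NA = 0.00779424 * 6.022e23
SA = molecules * sigma / mass
SA = (174.7 / 22414) * 6.022e23 * 0.162e-18 / 0.68
SA = 1118.2 m^2/g

1118.2


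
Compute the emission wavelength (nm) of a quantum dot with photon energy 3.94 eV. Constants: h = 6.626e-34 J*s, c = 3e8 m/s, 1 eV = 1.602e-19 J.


Convert energy: E = 3.94 eV = 3.94 * 1.602e-19 = 6.31188e-19 J
lambda = h*c / E = 6.626e-34 * 3e8 / 6.31188e-19
lambda = 3.1493e-07 m = 314.9 nm

314.9


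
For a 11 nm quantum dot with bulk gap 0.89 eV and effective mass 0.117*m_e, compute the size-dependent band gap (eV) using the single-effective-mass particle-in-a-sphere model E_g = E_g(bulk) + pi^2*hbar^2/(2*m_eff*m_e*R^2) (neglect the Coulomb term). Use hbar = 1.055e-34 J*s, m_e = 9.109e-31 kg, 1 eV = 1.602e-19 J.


Radius R = 11/2 nm = 5.5e-09 m
Confinement energy dE = pi^2 * hbar^2 / (2 * m_eff * m_e * R^2)
dE = pi^2 * (1.055e-34)^2 / (2 * 0.117 * 9.109e-31 * (5.5e-09)^2) J, divided by 1.602e-19 J/eV
dE = 0.1063 eV
Total band gap = E_g(bulk) + dE = 0.89 + 0.1063 = 0.9963 eV

0.9963


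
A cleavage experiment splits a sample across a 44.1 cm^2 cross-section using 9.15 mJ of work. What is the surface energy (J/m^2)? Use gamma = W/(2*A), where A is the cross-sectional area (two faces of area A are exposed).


Convert: A = 44.1 cm^2 = 0.00441 m^2, W = 9.15 mJ = 0.00915 J
Cleaving exposes two faces of area A, so total new surface = 2*A and gamma = W / (2*A)
gamma = 0.00915 / (2 * 0.00441)
gamma = 1.037 J/m^2

1.037


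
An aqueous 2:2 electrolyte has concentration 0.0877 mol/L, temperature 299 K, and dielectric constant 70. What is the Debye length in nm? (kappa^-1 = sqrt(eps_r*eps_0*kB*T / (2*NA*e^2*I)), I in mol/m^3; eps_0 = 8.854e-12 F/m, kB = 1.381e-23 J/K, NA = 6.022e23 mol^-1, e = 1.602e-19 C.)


Ionic strength I = 0.0877 * 2^2 * 1000 = 350.8 mol/m^3
kappa^-1 = sqrt(70 * 8.854e-12 * 1.381e-23 * 299 / (2 * 6.022e23 * (1.602e-19)^2 * 350.8))
kappa^-1 = 0.486 nm

0.486


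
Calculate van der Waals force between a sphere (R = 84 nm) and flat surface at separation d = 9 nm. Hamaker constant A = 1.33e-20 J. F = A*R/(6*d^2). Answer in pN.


Convert to SI: R = 84 nm = 8.4e-08 m, d = 9 nm = 9e-09 m
F = A * R / (6 * d^2)
F = 1.33e-20 * 8.4e-08 / (6 * (9e-09)^2)
F = 2.29877e-12 N = 2.299 pN

2.299
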